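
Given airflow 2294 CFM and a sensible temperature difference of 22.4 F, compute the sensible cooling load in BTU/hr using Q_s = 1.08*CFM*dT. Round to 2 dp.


Q = 1.08 * 2294 * 22.4 = 55496.45 BTU/hr

55496.45 BTU/hr


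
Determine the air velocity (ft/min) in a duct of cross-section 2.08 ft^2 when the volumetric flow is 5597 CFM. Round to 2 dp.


V = 5597 / 2.08 = 2690.87 ft/min

2690.87 ft/min


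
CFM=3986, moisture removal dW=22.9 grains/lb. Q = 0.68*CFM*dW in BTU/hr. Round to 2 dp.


Q = 0.68 * 3986 * 22.9 = 62069.99 BTU/hr

62069.99 BTU/hr


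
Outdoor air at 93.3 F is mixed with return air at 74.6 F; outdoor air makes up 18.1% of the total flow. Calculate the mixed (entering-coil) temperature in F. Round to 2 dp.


T_mix = 74.6 + (18.1/100)*(93.3-74.6) = 77.98 F

77.98 F


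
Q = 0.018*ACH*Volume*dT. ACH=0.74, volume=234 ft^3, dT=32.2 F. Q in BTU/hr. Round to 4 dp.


Q = 0.018 * 0.74 * 234 * 32.2 = 100.3635 BTU/hr

100.3635 BTU/hr


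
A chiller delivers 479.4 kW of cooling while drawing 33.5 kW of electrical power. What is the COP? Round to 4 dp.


COP = 479.4 / 33.5 = 14.3104

14.3104


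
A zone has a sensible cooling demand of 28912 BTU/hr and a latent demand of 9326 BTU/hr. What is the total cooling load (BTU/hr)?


Qt = 28912 + 9326 = 38238 BTU/hr

38238 BTU/hr


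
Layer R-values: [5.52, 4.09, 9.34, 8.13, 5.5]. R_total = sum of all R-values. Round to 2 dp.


R_total = 5.52 + 4.09 + 9.34 + 8.13 + 5.5 = 32.58

32.58


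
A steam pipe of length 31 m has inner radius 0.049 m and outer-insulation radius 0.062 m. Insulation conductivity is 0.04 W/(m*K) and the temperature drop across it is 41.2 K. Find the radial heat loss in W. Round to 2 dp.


Q = 2*pi*0.04*31*41.2/ln(0.062/0.049) = 1364.11 W

1364.11 W


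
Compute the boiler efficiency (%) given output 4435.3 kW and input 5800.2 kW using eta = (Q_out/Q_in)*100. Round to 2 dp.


eta = (4435.3/5800.2)*100 = 76.47 %

76.47 %


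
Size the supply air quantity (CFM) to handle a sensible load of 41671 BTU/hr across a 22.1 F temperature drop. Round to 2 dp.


CFM = 41671 / (1.08 * 22.1) = 1745.89

1745.89 CFM


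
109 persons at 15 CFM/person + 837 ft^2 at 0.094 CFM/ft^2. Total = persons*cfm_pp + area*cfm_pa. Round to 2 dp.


Total = 109*15 + 837*0.094 = 1713.68 CFM

1713.68 CFM


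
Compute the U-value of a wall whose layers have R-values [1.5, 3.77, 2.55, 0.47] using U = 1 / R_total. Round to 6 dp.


R_total = 1.5 + 3.77 + 2.55 + 0.47 = 8.29
U = 1/8.29 = 0.120627

0.120627


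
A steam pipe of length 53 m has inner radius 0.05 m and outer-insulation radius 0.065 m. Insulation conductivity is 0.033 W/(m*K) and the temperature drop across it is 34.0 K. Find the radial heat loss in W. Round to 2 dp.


Q = 2*pi*0.033*53*34.0/ln(0.065/0.05) = 1424.11 W

1424.11 W


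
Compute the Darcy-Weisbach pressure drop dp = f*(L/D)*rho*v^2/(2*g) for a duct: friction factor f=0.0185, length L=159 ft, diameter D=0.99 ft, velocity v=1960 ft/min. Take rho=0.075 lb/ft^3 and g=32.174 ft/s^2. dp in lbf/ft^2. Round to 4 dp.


v_fps = 1960/60 = 32.6667 ft/s
dp = 0.0185*(159/0.99)*0.075*32.6667^2/(2*32.174) = 3.6955 lbf/ft^2

3.6955 lbf/ft^2


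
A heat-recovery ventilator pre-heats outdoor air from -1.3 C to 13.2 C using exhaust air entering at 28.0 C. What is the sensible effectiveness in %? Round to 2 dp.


eff = (13.2-(-1.3))/(28.0-(-1.3))*100 = 49.49 %

49.49 %


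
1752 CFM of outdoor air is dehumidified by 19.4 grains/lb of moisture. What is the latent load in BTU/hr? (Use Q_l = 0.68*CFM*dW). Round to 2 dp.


Q = 0.68 * 1752 * 19.4 = 23112.38 BTU/hr

23112.38 BTU/hr


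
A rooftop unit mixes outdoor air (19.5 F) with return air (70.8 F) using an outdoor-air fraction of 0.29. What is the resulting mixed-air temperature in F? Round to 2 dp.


T_mix = 0.29*19.5 + 0.71*70.8 = 55.92 F

55.92 F


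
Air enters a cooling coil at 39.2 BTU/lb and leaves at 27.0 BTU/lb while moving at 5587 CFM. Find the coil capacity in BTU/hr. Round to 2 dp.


Q = 4.5 * 5587 * (39.2 - 27.0) = 306726.30 BTU/hr

306726.30 BTU/hr


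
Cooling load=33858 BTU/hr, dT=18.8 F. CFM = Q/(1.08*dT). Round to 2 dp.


CFM = 33858 / (1.08 * 18.8) = 1667.55

1667.55 CFM


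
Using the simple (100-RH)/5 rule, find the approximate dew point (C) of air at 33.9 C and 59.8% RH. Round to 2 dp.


Td = 33.9 - (100-59.8)/5 = 25.86 C

25.86 C


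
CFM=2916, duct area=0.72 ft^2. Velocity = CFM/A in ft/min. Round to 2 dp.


V = 2916 / 0.72 = 4050.00 ft/min

4050.00 ft/min


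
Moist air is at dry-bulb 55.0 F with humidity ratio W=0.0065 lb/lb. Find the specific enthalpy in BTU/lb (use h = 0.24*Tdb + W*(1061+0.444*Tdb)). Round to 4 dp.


h = 0.24*55.0 + 0.0065*(1061+0.444*55.0) = 20.2552 BTU/lb

20.2552 BTU/lb


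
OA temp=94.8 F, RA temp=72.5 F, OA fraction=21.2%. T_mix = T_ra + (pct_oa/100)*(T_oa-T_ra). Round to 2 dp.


T_mix = 72.5 + (21.2/100)*(94.8-72.5) = 77.23 F

77.23 F


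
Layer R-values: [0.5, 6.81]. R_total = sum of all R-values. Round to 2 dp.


R_total = 0.5 + 6.81 = 7.31

7.31


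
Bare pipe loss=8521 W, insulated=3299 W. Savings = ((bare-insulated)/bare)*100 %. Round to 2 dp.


Savings = ((8521-3299)/8521)*100 = 61.28 %

61.28 %


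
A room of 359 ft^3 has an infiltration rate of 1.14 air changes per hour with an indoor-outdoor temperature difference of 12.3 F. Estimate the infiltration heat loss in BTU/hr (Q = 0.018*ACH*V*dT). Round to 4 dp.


Q = 0.018 * 1.14 * 359 * 12.3 = 90.6102 BTU/hr

90.6102 BTU/hr


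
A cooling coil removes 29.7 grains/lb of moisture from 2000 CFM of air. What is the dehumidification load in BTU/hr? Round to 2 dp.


Q = 0.68 * 2000 * 29.7 = 40392.00 BTU/hr

40392.00 BTU/hr


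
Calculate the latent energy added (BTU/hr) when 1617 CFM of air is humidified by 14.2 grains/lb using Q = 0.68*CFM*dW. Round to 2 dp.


Q = 0.68 * 1617 * 14.2 = 15613.75 BTU/hr

15613.75 BTU/hr


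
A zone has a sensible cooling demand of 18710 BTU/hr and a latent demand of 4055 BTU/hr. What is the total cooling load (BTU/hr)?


Qt = 18710 + 4055 = 22765 BTU/hr

22765 BTU/hr


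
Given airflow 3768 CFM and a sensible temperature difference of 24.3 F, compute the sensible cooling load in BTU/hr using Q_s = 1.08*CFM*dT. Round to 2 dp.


Q = 1.08 * 3768 * 24.3 = 98887.39 BTU/hr

98887.39 BTU/hr


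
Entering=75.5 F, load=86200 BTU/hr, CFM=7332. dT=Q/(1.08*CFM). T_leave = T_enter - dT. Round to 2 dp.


dT = 86200/(1.08*7332) = 10.8858
T_leave = 75.5 - 10.8858 = 64.61 F

64.61 F


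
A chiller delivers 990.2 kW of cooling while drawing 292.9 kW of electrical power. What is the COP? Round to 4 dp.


COP = 990.2 / 292.9 = 3.3807

3.3807


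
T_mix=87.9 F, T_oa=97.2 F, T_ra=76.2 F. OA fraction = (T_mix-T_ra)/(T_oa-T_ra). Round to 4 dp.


frac = (87.9 - 76.2) / (97.2 - 76.2) = 0.5571

0.5571


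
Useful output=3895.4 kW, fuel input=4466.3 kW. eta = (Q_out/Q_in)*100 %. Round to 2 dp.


eta = (3895.4/4466.3)*100 = 87.22 %

87.22 %


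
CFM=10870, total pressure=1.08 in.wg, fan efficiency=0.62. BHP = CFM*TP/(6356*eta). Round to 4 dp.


BHP = 10870 * 1.08 / (6356 * 0.62) = 2.9790 hp

2.9790 hp


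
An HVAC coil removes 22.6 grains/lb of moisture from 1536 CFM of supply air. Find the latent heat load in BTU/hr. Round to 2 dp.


Q = 0.68 * 1536 * 22.6 = 23605.25 BTU/hr

23605.25 BTU/hr


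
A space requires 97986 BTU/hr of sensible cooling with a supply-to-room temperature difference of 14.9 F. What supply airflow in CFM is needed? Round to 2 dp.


CFM = 97986 / (1.08 * 14.9) = 6089.11

6089.11 CFM


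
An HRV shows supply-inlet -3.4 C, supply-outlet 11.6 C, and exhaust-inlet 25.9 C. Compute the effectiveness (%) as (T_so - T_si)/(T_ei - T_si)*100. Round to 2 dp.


eff = (11.6-(-3.4))/(25.9-(-3.4))*100 = 51.19 %

51.19 %


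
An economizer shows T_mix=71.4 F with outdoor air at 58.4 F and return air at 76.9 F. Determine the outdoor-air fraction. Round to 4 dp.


frac = (71.4 - 76.9) / (58.4 - 76.9) = 0.2973

0.2973


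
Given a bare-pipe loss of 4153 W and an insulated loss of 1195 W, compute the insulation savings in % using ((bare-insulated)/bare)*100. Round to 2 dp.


Savings = ((4153-1195)/4153)*100 = 71.23 %

71.23 %


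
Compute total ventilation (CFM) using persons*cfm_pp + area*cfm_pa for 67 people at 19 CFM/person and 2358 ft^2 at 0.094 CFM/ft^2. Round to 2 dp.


Total = 67*19 + 2358*0.094 = 1494.65 CFM

1494.65 CFM


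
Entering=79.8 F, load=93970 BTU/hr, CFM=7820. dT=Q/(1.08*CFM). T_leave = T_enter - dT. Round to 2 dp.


dT = 93970/(1.08*7820) = 11.1265
T_leave = 79.8 - 11.1265 = 68.67 F

68.67 F


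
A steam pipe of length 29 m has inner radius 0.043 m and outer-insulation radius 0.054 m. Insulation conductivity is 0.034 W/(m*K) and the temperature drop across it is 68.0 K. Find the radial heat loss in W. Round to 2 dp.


Q = 2*pi*0.034*29*68.0/ln(0.054/0.043) = 1849.45 W

1849.45 W


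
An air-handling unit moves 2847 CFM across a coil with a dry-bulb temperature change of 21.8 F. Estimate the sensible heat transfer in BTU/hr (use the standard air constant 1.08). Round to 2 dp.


Q = 1.08 * 2847 * 21.8 = 67029.77 BTU/hr

67029.77 BTU/hr


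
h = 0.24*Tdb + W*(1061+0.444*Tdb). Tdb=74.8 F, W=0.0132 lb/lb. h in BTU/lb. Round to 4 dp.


h = 0.24*74.8 + 0.0132*(1061+0.444*74.8) = 32.3956 BTU/lb

32.3956 BTU/lb


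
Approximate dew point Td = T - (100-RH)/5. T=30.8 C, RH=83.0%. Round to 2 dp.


Td = 30.8 - (100-83.0)/5 = 27.40 C

27.40 C


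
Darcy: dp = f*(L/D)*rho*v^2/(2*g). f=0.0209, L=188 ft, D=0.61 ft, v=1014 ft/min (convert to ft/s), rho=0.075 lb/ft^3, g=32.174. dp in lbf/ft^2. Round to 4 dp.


v_fps = 1014/60 = 16.9 ft/s
dp = 0.0209*(188/0.61)*0.075*16.9^2/(2*32.174) = 2.1442 lbf/ft^2

2.1442 lbf/ft^2


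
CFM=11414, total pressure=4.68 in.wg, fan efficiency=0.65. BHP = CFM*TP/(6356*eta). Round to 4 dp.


BHP = 11414 * 4.68 / (6356 * 0.65) = 12.9296 hp

12.9296 hp


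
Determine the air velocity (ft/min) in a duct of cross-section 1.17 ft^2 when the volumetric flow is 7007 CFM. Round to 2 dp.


V = 7007 / 1.17 = 5988.89 ft/min

5988.89 ft/min


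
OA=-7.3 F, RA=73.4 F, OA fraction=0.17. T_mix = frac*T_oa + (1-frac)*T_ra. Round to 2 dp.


T_mix = 0.17*(-7.3) + 0.83*73.4 = 59.68 F

59.68 F


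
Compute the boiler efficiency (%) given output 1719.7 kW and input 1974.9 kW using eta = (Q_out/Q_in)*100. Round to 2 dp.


eta = (1719.7/1974.9)*100 = 87.08 %

87.08 %


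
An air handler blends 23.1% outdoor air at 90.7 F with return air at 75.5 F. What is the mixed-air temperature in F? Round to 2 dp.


T_mix = 75.5 + (23.1/100)*(90.7-75.5) = 79.01 F

79.01 F


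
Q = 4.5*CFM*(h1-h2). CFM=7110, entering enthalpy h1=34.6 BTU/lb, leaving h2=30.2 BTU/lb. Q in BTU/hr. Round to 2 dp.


Q = 4.5 * 7110 * (34.6 - 30.2) = 140778.00 BTU/hr

140778.00 BTU/hr


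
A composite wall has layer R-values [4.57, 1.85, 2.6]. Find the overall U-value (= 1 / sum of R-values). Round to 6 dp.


R_total = 4.57 + 1.85 + 2.6 = 9.02
U = 1/9.02 = 0.110865

0.110865


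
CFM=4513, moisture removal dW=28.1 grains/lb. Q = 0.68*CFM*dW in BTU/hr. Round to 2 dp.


Q = 0.68 * 4513 * 28.1 = 86234.40 BTU/hr

86234.40 BTU/hr


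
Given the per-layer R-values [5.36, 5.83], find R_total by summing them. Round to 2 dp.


R_total = 5.36 + 5.83 = 11.19

11.19


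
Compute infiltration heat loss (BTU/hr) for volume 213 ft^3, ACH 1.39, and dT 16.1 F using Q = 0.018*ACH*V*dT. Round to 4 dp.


Q = 0.018 * 1.39 * 213 * 16.1 = 85.8011 BTU/hr

85.8011 BTU/hr


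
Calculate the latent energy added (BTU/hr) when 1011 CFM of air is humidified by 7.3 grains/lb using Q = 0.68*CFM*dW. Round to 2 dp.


Q = 0.68 * 1011 * 7.3 = 5018.60 BTU/hr

5018.60 BTU/hr


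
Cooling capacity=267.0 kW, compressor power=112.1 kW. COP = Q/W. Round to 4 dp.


COP = 267.0 / 112.1 = 2.3818

2.3818


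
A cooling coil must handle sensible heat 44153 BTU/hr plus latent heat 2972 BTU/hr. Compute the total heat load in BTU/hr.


Qt = 44153 + 2972 = 47125 BTU/hr

47125 BTU/hr


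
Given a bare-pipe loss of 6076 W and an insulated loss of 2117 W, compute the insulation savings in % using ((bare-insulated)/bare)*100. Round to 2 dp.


Savings = ((6076-2117)/6076)*100 = 65.16 %

65.16 %


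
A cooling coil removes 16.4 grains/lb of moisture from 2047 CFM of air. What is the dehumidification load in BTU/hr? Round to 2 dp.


Q = 0.68 * 2047 * 16.4 = 22828.14 BTU/hr

22828.14 BTU/hr


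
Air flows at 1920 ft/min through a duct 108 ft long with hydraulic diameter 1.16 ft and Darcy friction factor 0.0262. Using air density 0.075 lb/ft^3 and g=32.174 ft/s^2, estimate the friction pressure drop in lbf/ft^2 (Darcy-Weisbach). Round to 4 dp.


v_fps = 1920/60 = 32.0 ft/s
dp = 0.0262*(108/1.16)*0.075*32.0^2/(2*32.174) = 2.9113 lbf/ft^2

2.9113 lbf/ft^2


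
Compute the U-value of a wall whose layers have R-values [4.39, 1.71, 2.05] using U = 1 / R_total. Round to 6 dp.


R_total = 4.39 + 1.71 + 2.05 = 8.15
U = 1/8.15 = 0.122699

0.122699


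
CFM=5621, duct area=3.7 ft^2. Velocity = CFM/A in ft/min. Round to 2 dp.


V = 5621 / 3.7 = 1519.19 ft/min

1519.19 ft/min


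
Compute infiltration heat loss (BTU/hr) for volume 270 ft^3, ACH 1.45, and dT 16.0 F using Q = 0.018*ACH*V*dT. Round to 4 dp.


Q = 0.018 * 1.45 * 270 * 16.0 = 112.7520 BTU/hr

112.7520 BTU/hr


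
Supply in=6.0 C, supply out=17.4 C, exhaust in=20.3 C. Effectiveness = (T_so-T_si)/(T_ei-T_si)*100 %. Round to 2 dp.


eff = (17.4-6.0)/(20.3-6.0)*100 = 79.72 %

79.72 %


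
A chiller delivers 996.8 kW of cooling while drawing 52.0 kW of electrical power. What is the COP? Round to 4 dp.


COP = 996.8 / 52.0 = 19.1692

19.1692


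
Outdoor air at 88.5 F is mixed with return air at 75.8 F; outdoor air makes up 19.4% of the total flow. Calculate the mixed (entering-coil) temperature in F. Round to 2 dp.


T_mix = 75.8 + (19.4/100)*(88.5-75.8) = 78.26 F

78.26 F


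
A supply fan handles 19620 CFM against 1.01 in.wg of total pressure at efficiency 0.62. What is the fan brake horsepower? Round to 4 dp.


BHP = 19620 * 1.01 / (6356 * 0.62) = 5.0286 hp

5.0286 hp


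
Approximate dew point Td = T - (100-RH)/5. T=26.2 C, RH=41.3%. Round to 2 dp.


Td = 26.2 - (100-41.3)/5 = 14.46 C

14.46 C


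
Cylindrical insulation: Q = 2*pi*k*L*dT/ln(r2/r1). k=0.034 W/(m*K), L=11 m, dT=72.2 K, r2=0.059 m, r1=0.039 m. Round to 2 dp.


Q = 2*pi*0.034*11*72.2/ln(0.059/0.039) = 409.84 W

409.84 W


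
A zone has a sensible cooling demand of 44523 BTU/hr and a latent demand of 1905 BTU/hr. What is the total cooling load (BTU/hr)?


Qt = 44523 + 1905 = 46428 BTU/hr

46428 BTU/hr


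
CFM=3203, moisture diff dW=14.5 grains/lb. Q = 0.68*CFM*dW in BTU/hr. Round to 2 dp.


Q = 0.68 * 3203 * 14.5 = 31581.58 BTU/hr

31581.58 BTU/hr


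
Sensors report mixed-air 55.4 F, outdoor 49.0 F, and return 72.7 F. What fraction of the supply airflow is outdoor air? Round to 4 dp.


frac = (55.4 - 72.7) / (49.0 - 72.7) = 0.7300

0.7300


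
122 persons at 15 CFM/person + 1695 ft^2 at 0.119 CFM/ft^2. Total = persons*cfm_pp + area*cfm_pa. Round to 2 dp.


Total = 122*15 + 1695*0.119 = 2031.71 CFM

2031.71 CFM


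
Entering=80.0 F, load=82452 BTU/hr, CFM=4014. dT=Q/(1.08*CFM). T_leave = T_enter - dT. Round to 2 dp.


dT = 82452/(1.08*4014) = 19.0195
T_leave = 80.0 - 19.0195 = 60.98 F

60.98 F


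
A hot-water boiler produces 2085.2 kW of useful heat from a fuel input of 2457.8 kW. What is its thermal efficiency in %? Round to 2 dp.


eta = (2085.2/2457.8)*100 = 84.84 %

84.84 %


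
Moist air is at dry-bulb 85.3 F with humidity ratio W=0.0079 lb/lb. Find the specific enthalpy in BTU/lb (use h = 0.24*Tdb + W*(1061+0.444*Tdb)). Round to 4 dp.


h = 0.24*85.3 + 0.0079*(1061+0.444*85.3) = 29.1531 BTU/lb

29.1531 BTU/lb


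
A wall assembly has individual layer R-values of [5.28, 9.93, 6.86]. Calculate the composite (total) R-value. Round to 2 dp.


R_total = 5.28 + 9.93 + 6.86 = 22.07

22.07


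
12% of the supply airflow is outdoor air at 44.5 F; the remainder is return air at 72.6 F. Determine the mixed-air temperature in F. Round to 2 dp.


T_mix = 0.12*44.5 + 0.88*72.6 = 69.23 F

69.23 F


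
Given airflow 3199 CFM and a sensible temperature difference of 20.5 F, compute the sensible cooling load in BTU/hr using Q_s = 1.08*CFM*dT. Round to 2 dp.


Q = 1.08 * 3199 * 20.5 = 70825.86 BTU/hr

70825.86 BTU/hr


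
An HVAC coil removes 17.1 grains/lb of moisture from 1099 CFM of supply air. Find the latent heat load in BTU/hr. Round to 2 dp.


Q = 0.68 * 1099 * 17.1 = 12779.17 BTU/hr

12779.17 BTU/hr


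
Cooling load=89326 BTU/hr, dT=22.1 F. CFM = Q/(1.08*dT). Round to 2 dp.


CFM = 89326 / (1.08 * 22.1) = 3742.50

3742.50 CFM


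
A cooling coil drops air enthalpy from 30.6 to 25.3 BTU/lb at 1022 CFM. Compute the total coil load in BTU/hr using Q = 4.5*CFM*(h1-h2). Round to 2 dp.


Q = 4.5 * 1022 * (30.6 - 25.3) = 24374.70 BTU/hr

24374.70 BTU/hr


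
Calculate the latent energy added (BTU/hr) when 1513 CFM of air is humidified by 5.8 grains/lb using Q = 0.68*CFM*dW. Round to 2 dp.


Q = 0.68 * 1513 * 5.8 = 5967.27 BTU/hr

5967.27 BTU/hr


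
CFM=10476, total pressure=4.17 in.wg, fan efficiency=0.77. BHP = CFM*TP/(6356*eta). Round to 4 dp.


BHP = 10476 * 4.17 / (6356 * 0.77) = 8.9260 hp

8.9260 hp


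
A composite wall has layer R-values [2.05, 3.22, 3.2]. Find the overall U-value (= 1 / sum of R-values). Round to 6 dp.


R_total = 2.05 + 3.22 + 3.2 = 8.47
U = 1/8.47 = 0.118064

0.118064


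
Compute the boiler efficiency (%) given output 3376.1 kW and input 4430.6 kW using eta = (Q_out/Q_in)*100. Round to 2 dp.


eta = (3376.1/4430.6)*100 = 76.20 %

76.20 %


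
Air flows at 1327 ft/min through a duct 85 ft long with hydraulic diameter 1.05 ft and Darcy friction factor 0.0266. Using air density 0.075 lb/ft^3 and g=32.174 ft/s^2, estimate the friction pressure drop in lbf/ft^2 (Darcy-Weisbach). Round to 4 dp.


v_fps = 1327/60 = 22.1167 ft/s
dp = 0.0266*(85/1.05)*0.075*22.1167^2/(2*32.174) = 1.2277 lbf/ft^2

1.2277 lbf/ft^2


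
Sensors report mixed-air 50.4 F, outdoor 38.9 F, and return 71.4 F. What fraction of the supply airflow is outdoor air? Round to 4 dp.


frac = (50.4 - 71.4) / (38.9 - 71.4) = 0.6462

0.6462


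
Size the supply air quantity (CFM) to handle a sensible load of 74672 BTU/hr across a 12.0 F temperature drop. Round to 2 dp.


CFM = 74672 / (1.08 * 12.0) = 5761.73

5761.73 CFM


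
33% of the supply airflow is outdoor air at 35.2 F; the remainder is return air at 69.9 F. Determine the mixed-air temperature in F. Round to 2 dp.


T_mix = 0.33*35.2 + 0.67*69.9 = 58.45 F

58.45 F


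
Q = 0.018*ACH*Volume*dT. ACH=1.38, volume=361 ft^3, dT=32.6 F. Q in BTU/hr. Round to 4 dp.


Q = 0.018 * 1.38 * 361 * 32.6 = 292.3320 BTU/hr

292.3320 BTU/hr


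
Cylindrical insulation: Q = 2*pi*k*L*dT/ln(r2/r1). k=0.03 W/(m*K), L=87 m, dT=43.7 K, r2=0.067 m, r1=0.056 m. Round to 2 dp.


Q = 2*pi*0.03*87*43.7/ln(0.067/0.056) = 3995.97 W

3995.97 W


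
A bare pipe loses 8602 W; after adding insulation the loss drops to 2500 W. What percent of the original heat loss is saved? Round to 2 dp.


Savings = ((8602-2500)/8602)*100 = 70.94 %

70.94 %


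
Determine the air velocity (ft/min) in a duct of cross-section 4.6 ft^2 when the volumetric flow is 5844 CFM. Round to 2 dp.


V = 5844 / 4.6 = 1270.43 ft/min

1270.43 ft/min


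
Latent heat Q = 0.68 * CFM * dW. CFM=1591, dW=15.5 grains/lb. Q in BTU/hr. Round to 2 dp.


Q = 0.68 * 1591 * 15.5 = 16769.14 BTU/hr

16769.14 BTU/hr


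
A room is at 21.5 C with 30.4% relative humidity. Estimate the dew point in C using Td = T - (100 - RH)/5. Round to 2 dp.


Td = 21.5 - (100-30.4)/5 = 7.58 C

7.58 C


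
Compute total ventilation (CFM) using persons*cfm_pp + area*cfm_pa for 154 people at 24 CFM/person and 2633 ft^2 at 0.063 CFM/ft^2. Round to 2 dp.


Total = 154*24 + 2633*0.063 = 3861.88 CFM

3861.88 CFM


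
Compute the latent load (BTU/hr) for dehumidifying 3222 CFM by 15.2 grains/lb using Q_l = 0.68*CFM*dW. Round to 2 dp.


Q = 0.68 * 3222 * 15.2 = 33302.59 BTU/hr

33302.59 BTU/hr


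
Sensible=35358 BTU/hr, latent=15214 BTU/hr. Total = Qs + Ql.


Qt = 35358 + 15214 = 50572 BTU/hr

50572 BTU/hr


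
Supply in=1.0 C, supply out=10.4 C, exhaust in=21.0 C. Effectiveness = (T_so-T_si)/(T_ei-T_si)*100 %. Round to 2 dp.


eff = (10.4-1.0)/(21.0-1.0)*100 = 47.00 %

47.00 %


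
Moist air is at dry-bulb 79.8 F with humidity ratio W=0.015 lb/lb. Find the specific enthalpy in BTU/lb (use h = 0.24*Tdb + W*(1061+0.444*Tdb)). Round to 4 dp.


h = 0.24*79.8 + 0.015*(1061+0.444*79.8) = 35.5985 BTU/lb

35.5985 BTU/lb


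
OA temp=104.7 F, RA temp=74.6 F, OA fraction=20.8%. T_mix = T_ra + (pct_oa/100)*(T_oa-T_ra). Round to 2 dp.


T_mix = 74.6 + (20.8/100)*(104.7-74.6) = 80.86 F

80.86 F


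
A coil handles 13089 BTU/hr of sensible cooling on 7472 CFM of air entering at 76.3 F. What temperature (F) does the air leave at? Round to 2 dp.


dT = 13089/(1.08*7472) = 1.6220
T_leave = 76.3 - 1.6220 = 74.68 F

74.68 F


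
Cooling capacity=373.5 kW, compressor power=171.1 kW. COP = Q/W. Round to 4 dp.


COP = 373.5 / 171.1 = 2.1829

2.1829


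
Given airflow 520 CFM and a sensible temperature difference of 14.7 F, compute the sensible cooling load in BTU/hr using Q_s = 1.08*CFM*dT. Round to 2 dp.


Q = 1.08 * 520 * 14.7 = 8255.52 BTU/hr

8255.52 BTU/hr


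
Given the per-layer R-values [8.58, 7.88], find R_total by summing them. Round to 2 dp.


R_total = 8.58 + 7.88 = 16.46

16.46


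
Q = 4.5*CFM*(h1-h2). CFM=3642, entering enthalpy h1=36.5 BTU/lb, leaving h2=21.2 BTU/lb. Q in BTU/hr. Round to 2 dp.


Q = 4.5 * 3642 * (36.5 - 21.2) = 250751.70 BTU/hr

250751.70 BTU/hr


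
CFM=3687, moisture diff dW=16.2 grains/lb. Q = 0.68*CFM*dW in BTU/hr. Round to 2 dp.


Q = 0.68 * 3687 * 16.2 = 40615.99 BTU/hr

40615.99 BTU/hr


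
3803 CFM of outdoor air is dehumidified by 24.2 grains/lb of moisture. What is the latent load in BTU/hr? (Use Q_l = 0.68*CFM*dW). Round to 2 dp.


Q = 0.68 * 3803 * 24.2 = 62582.17 BTU/hr

62582.17 BTU/hr


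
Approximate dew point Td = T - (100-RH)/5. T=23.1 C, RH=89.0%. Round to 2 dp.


Td = 23.1 - (100-89.0)/5 = 20.90 C

20.90 C


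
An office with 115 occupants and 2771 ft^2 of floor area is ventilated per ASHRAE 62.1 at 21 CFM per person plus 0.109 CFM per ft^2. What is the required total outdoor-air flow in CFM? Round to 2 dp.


Total = 115*21 + 2771*0.109 = 2717.04 CFM

2717.04 CFM


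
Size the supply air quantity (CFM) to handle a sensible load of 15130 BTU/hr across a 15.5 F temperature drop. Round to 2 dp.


CFM = 15130 / (1.08 * 15.5) = 903.82

903.82 CFM


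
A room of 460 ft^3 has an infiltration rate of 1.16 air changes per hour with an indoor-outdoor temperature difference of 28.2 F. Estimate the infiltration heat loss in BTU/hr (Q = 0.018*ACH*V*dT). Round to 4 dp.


Q = 0.018 * 1.16 * 460 * 28.2 = 270.8554 BTU/hr

270.8554 BTU/hr


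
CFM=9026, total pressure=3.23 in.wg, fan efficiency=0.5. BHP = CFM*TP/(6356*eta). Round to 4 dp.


BHP = 9026 * 3.23 / (6356 * 0.5) = 9.1737 hp

9.1737 hp


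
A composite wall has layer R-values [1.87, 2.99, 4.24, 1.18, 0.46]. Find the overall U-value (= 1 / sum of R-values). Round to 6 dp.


R_total = 1.87 + 2.99 + 4.24 + 1.18 + 0.46 = 10.74
U = 1/10.74 = 0.093110

0.093110


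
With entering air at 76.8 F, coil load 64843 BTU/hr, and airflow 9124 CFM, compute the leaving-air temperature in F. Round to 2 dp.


dT = 64843/(1.08*9124) = 6.5804
T_leave = 76.8 - 6.5804 = 70.22 F

70.22 F


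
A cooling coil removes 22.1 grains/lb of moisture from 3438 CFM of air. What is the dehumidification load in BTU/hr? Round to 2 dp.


Q = 0.68 * 3438 * 22.1 = 51666.26 BTU/hr

51666.26 BTU/hr


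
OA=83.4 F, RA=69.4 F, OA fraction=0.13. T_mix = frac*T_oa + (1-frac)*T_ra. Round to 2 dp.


T_mix = 0.13*83.4 + 0.87*69.4 = 71.22 F

71.22 F


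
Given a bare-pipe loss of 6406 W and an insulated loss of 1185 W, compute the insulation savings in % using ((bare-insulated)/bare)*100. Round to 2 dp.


Savings = ((6406-1185)/6406)*100 = 81.50 %

81.50 %


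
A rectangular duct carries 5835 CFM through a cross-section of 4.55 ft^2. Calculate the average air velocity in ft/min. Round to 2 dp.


V = 5835 / 4.55 = 1282.42 ft/min

1282.42 ft/min


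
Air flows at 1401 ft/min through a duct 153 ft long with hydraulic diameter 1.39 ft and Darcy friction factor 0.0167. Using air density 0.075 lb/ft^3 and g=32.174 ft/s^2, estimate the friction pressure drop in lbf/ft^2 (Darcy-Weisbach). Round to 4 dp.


v_fps = 1401/60 = 23.35 ft/s
dp = 0.0167*(153/1.39)*0.075*23.35^2/(2*32.174) = 1.1681 lbf/ft^2

1.1681 lbf/ft^2


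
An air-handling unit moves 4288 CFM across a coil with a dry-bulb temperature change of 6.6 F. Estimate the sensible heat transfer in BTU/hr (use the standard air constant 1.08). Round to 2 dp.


Q = 1.08 * 4288 * 6.6 = 30564.86 BTU/hr

30564.86 BTU/hr


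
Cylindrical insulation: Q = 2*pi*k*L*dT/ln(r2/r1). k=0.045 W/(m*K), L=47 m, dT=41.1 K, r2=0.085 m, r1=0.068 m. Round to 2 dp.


Q = 2*pi*0.045*47*41.1/ln(0.085/0.068) = 2447.64 W

2447.64 W


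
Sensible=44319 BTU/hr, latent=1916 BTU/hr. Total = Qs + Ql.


Qt = 44319 + 1916 = 46235 BTU/hr

46235 BTU/hr


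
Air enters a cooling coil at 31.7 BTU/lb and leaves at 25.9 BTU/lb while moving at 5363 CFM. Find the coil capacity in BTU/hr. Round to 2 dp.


Q = 4.5 * 5363 * (31.7 - 25.9) = 139974.30 BTU/hr

139974.30 BTU/hr


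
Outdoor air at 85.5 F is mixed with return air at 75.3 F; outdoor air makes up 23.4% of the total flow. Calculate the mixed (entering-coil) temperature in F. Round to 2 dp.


T_mix = 75.3 + (23.4/100)*(85.5-75.3) = 77.69 F

77.69 F


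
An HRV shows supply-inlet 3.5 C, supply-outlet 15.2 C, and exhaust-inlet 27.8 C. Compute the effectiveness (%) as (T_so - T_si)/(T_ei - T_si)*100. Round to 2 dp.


eff = (15.2-3.5)/(27.8-3.5)*100 = 48.15 %

48.15 %


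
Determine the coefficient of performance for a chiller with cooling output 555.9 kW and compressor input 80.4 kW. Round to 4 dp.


COP = 555.9 / 80.4 = 6.9142

6.9142


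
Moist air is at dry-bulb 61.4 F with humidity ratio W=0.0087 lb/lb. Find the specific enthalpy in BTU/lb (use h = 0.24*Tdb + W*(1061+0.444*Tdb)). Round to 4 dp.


h = 0.24*61.4 + 0.0087*(1061+0.444*61.4) = 24.2039 BTU/lb

24.2039 BTU/lb


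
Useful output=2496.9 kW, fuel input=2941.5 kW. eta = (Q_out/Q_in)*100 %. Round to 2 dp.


eta = (2496.9/2941.5)*100 = 84.89 %

84.89 %


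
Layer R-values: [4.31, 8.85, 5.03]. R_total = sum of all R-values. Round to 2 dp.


R_total = 4.31 + 8.85 + 5.03 = 18.19

18.19


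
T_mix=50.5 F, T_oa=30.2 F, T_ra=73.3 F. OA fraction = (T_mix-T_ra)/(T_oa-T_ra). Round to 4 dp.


frac = (50.5 - 73.3) / (30.2 - 73.3) = 0.5290

0.5290


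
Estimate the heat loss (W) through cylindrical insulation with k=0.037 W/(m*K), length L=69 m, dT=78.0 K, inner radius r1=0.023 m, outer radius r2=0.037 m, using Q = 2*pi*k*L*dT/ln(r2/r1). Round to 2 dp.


Q = 2*pi*0.037*69*78.0/ln(0.037/0.023) = 2631.75 W

2631.75 W


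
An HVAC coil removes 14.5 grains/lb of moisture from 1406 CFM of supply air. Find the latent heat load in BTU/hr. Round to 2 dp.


Q = 0.68 * 1406 * 14.5 = 13863.16 BTU/hr

13863.16 BTU/hr


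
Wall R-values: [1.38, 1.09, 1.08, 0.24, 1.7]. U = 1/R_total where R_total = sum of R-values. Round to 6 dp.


R_total = 1.38 + 1.09 + 1.08 + 0.24 + 1.7 = 5.49
U = 1/5.49 = 0.182149

0.182149


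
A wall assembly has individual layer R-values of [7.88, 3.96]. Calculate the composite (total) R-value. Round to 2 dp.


R_total = 7.88 + 3.96 = 11.84

11.84


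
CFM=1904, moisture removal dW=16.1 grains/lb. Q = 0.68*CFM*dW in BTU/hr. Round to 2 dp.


Q = 0.68 * 1904 * 16.1 = 20844.99 BTU/hr

20844.99 BTU/hr


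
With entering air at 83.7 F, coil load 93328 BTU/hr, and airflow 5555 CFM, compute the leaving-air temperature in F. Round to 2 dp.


dT = 93328/(1.08*5555) = 15.5562
T_leave = 83.7 - 15.5562 = 68.14 F

68.14 F


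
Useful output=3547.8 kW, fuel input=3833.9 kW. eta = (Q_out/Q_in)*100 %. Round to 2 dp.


eta = (3547.8/3833.9)*100 = 92.54 %

92.54 %


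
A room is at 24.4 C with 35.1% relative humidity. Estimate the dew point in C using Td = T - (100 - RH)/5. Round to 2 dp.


Td = 24.4 - (100-35.1)/5 = 11.42 C

11.42 C


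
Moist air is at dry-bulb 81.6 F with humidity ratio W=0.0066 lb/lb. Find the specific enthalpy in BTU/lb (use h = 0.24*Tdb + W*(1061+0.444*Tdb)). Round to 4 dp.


h = 0.24*81.6 + 0.0066*(1061+0.444*81.6) = 26.8257 BTU/lb

26.8257 BTU/lb


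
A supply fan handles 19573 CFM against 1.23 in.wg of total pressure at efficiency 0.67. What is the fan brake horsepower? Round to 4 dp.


BHP = 19573 * 1.23 / (6356 * 0.67) = 5.6533 hp

5.6533 hp


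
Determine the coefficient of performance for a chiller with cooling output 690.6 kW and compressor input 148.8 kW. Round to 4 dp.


COP = 690.6 / 148.8 = 4.6411

4.6411


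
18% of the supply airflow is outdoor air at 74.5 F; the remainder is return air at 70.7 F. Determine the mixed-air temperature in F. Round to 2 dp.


T_mix = 0.18*74.5 + 0.82*70.7 = 71.38 F

71.38 F


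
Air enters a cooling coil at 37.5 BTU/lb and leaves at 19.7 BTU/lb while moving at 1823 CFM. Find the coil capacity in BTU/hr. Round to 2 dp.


Q = 4.5 * 1823 * (37.5 - 19.7) = 146022.30 BTU/hr

146022.30 BTU/hr


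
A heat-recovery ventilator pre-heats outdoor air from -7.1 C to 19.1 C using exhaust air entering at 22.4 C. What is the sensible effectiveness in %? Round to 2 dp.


eff = (19.1-(-7.1))/(22.4-(-7.1))*100 = 88.81 %

88.81 %


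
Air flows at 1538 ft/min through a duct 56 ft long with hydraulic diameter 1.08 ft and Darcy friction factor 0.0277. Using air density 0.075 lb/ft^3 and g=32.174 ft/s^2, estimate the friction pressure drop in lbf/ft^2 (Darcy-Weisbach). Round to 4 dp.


v_fps = 1538/60 = 25.6333 ft/s
dp = 0.0277*(56/1.08)*0.075*25.6333^2/(2*32.174) = 1.1000 lbf/ft^2

1.1000 lbf/ft^2


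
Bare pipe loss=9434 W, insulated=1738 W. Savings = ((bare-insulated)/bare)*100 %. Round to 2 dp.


Savings = ((9434-1738)/9434)*100 = 81.58 %

81.58 %


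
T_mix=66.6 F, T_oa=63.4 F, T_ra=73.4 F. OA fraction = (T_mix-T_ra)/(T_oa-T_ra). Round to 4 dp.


frac = (66.6 - 73.4) / (63.4 - 73.4) = 0.6800

0.6800


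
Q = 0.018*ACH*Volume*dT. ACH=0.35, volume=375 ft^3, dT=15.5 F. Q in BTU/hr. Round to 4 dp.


Q = 0.018 * 0.35 * 375 * 15.5 = 36.6188 BTU/hr

36.6188 BTU/hr


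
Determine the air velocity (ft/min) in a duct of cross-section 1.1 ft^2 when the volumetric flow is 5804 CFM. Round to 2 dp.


V = 5804 / 1.1 = 5276.36 ft/min

5276.36 ft/min


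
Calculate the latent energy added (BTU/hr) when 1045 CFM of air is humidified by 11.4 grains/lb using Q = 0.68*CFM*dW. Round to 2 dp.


Q = 0.68 * 1045 * 11.4 = 8100.84 BTU/hr

8100.84 BTU/hr


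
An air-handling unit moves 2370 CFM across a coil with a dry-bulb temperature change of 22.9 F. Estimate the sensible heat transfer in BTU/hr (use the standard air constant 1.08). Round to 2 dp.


Q = 1.08 * 2370 * 22.9 = 58614.84 BTU/hr

58614.84 BTU/hr


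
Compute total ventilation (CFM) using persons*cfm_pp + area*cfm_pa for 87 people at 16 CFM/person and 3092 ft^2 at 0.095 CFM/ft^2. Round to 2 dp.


Total = 87*16 + 3092*0.095 = 1685.74 CFM

1685.74 CFM


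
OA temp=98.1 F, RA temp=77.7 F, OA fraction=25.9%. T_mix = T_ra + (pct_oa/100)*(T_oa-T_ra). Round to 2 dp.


T_mix = 77.7 + (25.9/100)*(98.1-77.7) = 82.98 F

82.98 F


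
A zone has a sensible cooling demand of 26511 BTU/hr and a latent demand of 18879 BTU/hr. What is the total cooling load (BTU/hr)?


Qt = 26511 + 18879 = 45390 BTU/hr

45390 BTU/hr


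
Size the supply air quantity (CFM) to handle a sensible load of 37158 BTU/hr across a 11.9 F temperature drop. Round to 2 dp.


CFM = 37158 / (1.08 * 11.9) = 2891.22

2891.22 CFM


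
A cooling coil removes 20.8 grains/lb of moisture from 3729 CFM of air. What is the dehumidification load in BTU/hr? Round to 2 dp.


Q = 0.68 * 3729 * 20.8 = 52742.98 BTU/hr

52742.98 BTU/hr


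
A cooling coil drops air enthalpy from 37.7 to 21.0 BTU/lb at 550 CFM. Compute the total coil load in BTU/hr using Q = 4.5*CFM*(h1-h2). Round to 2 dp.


Q = 4.5 * 550 * (37.7 - 21.0) = 41332.50 BTU/hr

41332.50 BTU/hr


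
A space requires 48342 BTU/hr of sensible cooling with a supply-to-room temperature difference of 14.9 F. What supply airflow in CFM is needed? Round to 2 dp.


CFM = 48342 / (1.08 * 14.9) = 3004.10

3004.10 CFM


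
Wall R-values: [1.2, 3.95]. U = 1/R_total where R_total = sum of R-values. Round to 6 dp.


R_total = 1.2 + 3.95 = 5.15
U = 1/5.15 = 0.194175

0.194175


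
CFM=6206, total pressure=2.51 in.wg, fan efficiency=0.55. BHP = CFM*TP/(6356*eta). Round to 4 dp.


BHP = 6206 * 2.51 / (6356 * 0.55) = 4.4559 hp

4.4559 hp


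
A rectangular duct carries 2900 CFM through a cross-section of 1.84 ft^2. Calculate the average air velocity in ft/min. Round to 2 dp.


V = 2900 / 1.84 = 1576.09 ft/min

1576.09 ft/min


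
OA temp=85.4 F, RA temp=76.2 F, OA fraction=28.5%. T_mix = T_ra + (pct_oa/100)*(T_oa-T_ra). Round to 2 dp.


T_mix = 76.2 + (28.5/100)*(85.4-76.2) = 78.82 F

78.82 F


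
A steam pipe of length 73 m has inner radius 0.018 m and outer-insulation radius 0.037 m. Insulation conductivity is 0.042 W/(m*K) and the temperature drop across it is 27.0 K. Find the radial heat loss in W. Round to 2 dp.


Q = 2*pi*0.042*73*27.0/ln(0.037/0.018) = 721.86 W

721.86 W


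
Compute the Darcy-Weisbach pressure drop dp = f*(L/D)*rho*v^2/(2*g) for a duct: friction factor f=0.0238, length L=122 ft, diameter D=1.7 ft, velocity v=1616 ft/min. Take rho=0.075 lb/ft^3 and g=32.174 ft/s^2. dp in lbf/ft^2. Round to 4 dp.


v_fps = 1616/60 = 26.9333 ft/s
dp = 0.0238*(122/1.7)*0.075*26.9333^2/(2*32.174) = 1.4441 lbf/ft^2

1.4441 lbf/ft^2


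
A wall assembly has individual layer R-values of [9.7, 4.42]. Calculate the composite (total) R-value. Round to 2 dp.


R_total = 9.7 + 4.42 = 14.12

14.12


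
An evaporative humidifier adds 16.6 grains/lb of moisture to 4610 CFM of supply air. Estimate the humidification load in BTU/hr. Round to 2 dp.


Q = 0.68 * 4610 * 16.6 = 52037.68 BTU/hr

52037.68 BTU/hr


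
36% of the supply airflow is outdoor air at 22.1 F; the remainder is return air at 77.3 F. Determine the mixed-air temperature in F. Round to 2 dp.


T_mix = 0.36*22.1 + 0.64*77.3 = 57.43 F

57.43 F


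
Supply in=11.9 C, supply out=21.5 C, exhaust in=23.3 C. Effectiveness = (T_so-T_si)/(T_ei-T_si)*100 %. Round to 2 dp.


eff = (21.5-11.9)/(23.3-11.9)*100 = 84.21 %

84.21 %


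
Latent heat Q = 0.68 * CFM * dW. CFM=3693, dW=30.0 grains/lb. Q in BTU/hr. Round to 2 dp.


Q = 0.68 * 3693 * 30.0 = 75337.20 BTU/hr

75337.20 BTU/hr


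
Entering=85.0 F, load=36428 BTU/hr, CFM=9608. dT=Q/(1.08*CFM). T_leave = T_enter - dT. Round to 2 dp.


dT = 36428/(1.08*9608) = 3.5106
T_leave = 85.0 - 3.5106 = 81.49 F

81.49 F


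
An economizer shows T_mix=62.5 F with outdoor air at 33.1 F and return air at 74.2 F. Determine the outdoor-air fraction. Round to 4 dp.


frac = (62.5 - 74.2) / (33.1 - 74.2) = 0.2847

0.2847


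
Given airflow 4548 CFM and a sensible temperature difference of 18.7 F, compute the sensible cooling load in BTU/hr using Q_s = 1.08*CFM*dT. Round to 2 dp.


Q = 1.08 * 4548 * 18.7 = 91851.41 BTU/hr

91851.41 BTU/hr


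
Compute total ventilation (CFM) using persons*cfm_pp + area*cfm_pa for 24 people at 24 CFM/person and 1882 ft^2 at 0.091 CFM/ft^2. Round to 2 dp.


Total = 24*24 + 1882*0.091 = 747.26 CFM

747.26 CFM


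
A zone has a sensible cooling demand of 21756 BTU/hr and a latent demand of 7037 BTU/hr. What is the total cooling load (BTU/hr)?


Qt = 21756 + 7037 = 28793 BTU/hr

28793 BTU/hr


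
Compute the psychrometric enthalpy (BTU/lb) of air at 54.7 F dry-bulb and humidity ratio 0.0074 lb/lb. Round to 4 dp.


h = 0.24*54.7 + 0.0074*(1061+0.444*54.7) = 21.1591 BTU/lb

21.1591 BTU/lb


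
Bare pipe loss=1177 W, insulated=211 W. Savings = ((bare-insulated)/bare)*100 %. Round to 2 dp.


Savings = ((1177-211)/1177)*100 = 82.07 %

82.07 %


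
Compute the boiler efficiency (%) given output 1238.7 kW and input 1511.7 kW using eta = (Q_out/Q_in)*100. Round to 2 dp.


eta = (1238.7/1511.7)*100 = 81.94 %

81.94 %


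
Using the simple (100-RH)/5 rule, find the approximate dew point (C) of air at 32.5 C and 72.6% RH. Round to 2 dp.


Td = 32.5 - (100-72.6)/5 = 27.02 C

27.02 C


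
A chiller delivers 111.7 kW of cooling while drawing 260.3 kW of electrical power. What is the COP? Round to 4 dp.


COP = 111.7 / 260.3 = 0.4291

0.4291


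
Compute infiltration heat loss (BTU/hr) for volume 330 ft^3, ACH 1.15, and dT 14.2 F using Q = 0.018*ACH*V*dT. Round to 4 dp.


Q = 0.018 * 1.15 * 330 * 14.2 = 97.0002 BTU/hr

97.0002 BTU/hr


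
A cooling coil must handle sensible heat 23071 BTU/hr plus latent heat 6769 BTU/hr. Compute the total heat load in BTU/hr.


Qt = 23071 + 6769 = 29840 BTU/hr

29840 BTU/hr


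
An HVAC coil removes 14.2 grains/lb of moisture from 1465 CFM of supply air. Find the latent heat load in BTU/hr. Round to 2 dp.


Q = 0.68 * 1465 * 14.2 = 14146.04 BTU/hr

14146.04 BTU/hr


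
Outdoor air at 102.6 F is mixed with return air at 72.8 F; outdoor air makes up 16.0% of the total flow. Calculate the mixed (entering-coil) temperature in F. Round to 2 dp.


T_mix = 72.8 + (16.0/100)*(102.6-72.8) = 77.57 F

77.57 F


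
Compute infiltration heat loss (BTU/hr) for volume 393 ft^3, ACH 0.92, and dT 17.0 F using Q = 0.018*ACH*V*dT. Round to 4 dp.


Q = 0.018 * 0.92 * 393 * 17.0 = 110.6374 BTU/hr

110.6374 BTU/hr


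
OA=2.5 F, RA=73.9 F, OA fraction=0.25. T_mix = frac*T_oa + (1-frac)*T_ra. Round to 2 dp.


T_mix = 0.25*2.5 + 0.75*73.9 = 56.05 F

56.05 F


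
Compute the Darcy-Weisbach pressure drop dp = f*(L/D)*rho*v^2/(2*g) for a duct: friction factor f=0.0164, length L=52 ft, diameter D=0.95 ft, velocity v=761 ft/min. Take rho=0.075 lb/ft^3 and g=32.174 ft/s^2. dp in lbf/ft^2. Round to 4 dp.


v_fps = 761/60 = 12.6833 ft/s
dp = 0.0164*(52/0.95)*0.075*12.6833^2/(2*32.174) = 0.1683 lbf/ft^2

0.1683 lbf/ft^2


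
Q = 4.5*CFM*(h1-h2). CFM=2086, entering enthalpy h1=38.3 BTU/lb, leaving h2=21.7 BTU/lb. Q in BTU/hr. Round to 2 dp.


Q = 4.5 * 2086 * (38.3 - 21.7) = 155824.20 BTU/hr

155824.20 BTU/hr


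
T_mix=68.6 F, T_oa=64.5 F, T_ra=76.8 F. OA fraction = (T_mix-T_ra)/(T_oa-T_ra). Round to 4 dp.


frac = (68.6 - 76.8) / (64.5 - 76.8) = 0.6667

0.6667


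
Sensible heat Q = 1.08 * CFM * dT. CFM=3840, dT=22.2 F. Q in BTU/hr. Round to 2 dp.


Q = 1.08 * 3840 * 22.2 = 92067.84 BTU/hr

92067.84 BTU/hr


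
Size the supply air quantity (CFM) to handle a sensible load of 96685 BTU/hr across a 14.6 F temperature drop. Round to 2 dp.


CFM = 96685 / (1.08 * 14.6) = 6131.72

6131.72 CFM


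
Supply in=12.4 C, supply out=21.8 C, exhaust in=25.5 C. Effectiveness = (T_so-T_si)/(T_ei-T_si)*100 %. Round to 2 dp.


eff = (21.8-12.4)/(25.5-12.4)*100 = 71.76 %

71.76 %
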